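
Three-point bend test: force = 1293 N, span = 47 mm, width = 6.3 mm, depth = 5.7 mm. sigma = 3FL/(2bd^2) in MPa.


sigma = 3*1293*47/(2*6.3*5.7^2) = 445.3 MPa

445.3


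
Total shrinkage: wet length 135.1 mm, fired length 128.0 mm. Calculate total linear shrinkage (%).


TS = (135.1 - 128.0) / 135.1 * 100 = 5.26%

5.26


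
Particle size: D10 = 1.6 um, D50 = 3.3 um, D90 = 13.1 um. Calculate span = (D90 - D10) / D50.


Span = (13.1 - 1.6) / 3.3 = 11.5 / 3.3 = 3.485

3.485


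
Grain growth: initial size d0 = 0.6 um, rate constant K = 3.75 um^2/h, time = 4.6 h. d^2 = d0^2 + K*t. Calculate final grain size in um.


d^2 = 0.6^2 + 3.75*4.6 = 17.61
d = sqrt(17.61) = 4.2 um

4.2


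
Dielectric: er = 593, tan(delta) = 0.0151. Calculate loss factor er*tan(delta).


Loss = 593 * 0.0151 = 8.954

8.954


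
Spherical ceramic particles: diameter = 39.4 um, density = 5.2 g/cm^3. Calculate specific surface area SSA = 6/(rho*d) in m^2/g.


SSA = 6 / (5.2 * 39.4) = 0.029 m^2/g

0.029


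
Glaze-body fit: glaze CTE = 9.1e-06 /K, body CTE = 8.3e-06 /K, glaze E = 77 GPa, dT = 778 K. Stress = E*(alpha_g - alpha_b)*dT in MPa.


Stress = 77*1000*(9.1e-06 - 8.3e-06)*778 = 47.9 MPa

47.9


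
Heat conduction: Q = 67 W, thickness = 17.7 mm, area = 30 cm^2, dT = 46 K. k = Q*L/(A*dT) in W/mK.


k = 67*17.7/1000/(30/10000*46) = 8.59 W/mK

8.59


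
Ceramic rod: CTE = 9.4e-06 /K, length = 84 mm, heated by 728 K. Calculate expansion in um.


dL = 9.4e-06 * 84 * 728 * 1000 = 574.829 um

574.829


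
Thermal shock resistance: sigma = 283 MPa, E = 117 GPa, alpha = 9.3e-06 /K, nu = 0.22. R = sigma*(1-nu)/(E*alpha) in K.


R = 283*(1-0.22)/(117*1000*9.3e-06) = 203 K

203


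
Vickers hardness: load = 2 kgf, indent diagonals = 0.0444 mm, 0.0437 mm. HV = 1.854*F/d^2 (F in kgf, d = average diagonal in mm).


d_avg = (0.0444+0.0437)/2 = 0.04405 mm
HV = 1.854*2/0.04405^2 = 1911

1911


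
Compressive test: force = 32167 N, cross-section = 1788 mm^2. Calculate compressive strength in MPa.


CS = 32167 / 1788 = 18.0 MPa

18.0


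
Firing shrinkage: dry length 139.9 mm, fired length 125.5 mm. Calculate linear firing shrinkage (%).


FS = (139.9 - 125.5) / 139.9 * 100 = 10.29%

10.29


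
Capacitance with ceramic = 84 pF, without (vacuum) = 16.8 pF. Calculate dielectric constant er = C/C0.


er = 84 / 16.8 = 5.0

5.0


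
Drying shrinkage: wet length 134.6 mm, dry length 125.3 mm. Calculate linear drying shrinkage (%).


DS = (134.6 - 125.3) / 134.6 * 100 = 6.91%

6.91


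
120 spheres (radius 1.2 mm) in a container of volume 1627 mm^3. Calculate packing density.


V_sphere = 4/3*pi*1.2^3 = 7.2382 mm^3
Total V = 120*7.2382 = 868.584 mm^3
PD = 868.584 / 1627 = 0.534

0.534


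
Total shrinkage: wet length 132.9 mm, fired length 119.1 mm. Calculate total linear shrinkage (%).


TS = (132.9 - 119.1) / 132.9 * 100 = 10.38%

10.38


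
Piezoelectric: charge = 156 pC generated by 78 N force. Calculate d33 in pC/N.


d33 = 156 / 78 = 2.0 pC/N

2.0


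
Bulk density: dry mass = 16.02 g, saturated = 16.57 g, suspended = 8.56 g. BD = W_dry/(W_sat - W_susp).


BD = 16.02 / (16.57 - 8.56) = 16.02 / 8.01 = 2.0 g/cm^3

2.0


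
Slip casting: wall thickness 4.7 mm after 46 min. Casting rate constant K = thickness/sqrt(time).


K = 4.7 / sqrt(46) = 4.7 / 6.7823 = 0.693 mm/min^0.5

0.693


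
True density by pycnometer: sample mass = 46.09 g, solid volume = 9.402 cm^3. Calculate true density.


TD = 46.09 / 9.402 = 4.902 g/cm^3

4.902


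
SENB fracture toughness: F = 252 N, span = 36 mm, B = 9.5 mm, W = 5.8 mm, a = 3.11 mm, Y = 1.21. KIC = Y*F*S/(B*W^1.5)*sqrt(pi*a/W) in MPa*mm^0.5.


KIC = 1.21*252*36/(9.5*5.8^1.5)*sqrt(pi*3.11/5.8) = 107.37

107.37


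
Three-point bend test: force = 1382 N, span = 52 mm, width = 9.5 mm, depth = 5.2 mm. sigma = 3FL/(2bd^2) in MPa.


sigma = 3*1382*52/(2*9.5*5.2^2) = 419.6 MPa

419.6


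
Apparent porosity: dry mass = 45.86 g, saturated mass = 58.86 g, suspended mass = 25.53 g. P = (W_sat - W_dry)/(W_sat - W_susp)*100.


P = (58.86 - 45.86) / (58.86 - 25.53) * 100 = 13.0 / 33.33 * 100 = 39.0%

39.0


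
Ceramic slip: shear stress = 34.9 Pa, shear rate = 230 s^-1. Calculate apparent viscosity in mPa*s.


eta = tau/gamma * 1000 = 34.9/230 * 1000 = 151.7 mPa*s

151.7


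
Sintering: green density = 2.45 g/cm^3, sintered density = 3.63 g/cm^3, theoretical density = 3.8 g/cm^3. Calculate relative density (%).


Relative = 3.63 / 3.8 * 100 = 95.5%

95.5


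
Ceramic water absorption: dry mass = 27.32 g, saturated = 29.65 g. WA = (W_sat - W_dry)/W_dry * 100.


WA = (29.65 - 27.32) / 27.32 * 100 = 8.53%

8.53


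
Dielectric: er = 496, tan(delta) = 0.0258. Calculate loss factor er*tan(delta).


Loss = 496 * 0.0258 = 12.797

12.797


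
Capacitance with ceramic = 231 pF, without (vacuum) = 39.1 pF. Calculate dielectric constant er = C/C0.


er = 231 / 39.1 = 5.91

5.91


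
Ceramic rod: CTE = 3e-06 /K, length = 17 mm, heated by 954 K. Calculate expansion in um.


dL = 3e-06 * 17 * 954 * 1000 = 48.654 um

48.654


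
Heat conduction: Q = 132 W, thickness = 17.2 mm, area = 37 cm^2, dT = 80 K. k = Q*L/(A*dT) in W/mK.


k = 132*17.2/1000/(37/10000*80) = 7.67 W/mK

7.67


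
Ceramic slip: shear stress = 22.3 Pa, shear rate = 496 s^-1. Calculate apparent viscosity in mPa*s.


eta = tau/gamma * 1000 = 22.3/496 * 1000 = 45.0 mPa*s

45.0


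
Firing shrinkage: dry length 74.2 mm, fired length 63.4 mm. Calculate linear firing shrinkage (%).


FS = (74.2 - 63.4) / 74.2 * 100 = 14.56%

14.56


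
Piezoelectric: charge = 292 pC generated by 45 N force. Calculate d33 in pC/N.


d33 = 292 / 45 = 6.5 pC/N

6.5


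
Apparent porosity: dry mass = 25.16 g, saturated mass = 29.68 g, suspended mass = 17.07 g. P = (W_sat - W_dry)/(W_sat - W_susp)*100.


P = (29.68 - 25.16) / (29.68 - 17.07) * 100 = 4.52 / 12.61 * 100 = 35.8%

35.8


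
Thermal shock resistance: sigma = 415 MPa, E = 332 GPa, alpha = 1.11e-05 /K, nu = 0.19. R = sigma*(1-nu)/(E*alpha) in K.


R = 415*(1-0.19)/(332*1000*1.11e-05) = 91 K

91


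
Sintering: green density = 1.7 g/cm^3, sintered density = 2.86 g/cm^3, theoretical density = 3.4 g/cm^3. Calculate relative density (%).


Relative = 2.86 / 3.4 * 100 = 84.1%

84.1


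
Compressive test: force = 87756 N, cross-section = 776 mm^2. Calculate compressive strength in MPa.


CS = 87756 / 776 = 113.1 MPa

113.1


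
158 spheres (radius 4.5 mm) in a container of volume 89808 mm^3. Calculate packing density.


V_sphere = 4/3*pi*4.5^3 = 381.7035 mm^3
Total V = 158*381.7035 = 60309.153 mm^3
PD = 60309.153 / 89808 = 0.672

0.672


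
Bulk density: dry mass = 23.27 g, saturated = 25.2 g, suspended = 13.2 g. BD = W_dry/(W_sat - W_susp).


BD = 23.27 / (25.2 - 13.2) = 23.27 / 12.0 = 1.939 g/cm^3

1.939


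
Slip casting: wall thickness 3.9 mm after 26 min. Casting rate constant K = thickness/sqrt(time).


K = 3.9 / sqrt(26) = 3.9 / 5.099 = 0.765 mm/min^0.5

0.765


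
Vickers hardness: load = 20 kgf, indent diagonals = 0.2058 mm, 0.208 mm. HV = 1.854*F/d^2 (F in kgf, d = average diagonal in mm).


d_avg = (0.2058+0.208)/2 = 0.2069 mm
HV = 1.854*20/0.2069^2 = 866

866


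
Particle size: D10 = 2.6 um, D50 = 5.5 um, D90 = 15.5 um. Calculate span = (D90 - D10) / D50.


Span = (15.5 - 2.6) / 5.5 = 12.9 / 5.5 = 2.345

2.345


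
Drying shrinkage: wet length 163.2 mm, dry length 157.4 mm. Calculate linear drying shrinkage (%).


DS = (163.2 - 157.4) / 163.2 * 100 = 3.55%

3.55


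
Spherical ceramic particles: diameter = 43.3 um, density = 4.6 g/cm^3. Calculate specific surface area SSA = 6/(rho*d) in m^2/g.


SSA = 6 / (4.6 * 43.3) = 0.03 m^2/g

0.03


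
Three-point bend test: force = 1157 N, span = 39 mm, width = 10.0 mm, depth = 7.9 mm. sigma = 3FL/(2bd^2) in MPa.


sigma = 3*1157*39/(2*10.0*7.9^2) = 108.5 MPa

108.5


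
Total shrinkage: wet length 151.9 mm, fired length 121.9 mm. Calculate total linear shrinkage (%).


TS = (151.9 - 121.9) / 151.9 * 100 = 19.75%

19.75


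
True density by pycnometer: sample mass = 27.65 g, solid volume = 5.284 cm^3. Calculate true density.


TD = 27.65 / 5.284 = 5.233 g/cm^3

5.233


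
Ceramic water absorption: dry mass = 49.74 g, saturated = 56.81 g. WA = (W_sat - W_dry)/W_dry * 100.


WA = (56.81 - 49.74) / 49.74 * 100 = 14.21%

14.21


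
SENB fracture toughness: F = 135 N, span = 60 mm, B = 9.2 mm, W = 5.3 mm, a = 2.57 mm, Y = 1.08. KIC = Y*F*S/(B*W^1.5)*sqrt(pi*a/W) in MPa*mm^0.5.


KIC = 1.08*135*60/(9.2*5.3^1.5)*sqrt(pi*2.57/5.3) = 96.19

96.19


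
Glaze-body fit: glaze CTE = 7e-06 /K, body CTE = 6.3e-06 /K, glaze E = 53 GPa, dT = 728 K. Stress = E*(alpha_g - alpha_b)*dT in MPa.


Stress = 53*1000*(7e-06 - 6.3e-06)*728 = 27.0 MPa

27.0


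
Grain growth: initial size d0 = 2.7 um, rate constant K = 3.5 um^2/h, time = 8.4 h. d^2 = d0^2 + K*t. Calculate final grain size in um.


d^2 = 2.7^2 + 3.5*8.4 = 36.69
d = sqrt(36.69) = 6.06 um

6.06


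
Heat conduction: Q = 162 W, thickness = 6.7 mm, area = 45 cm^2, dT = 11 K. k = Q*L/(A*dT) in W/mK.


k = 162*6.7/1000/(45/10000*11) = 21.93 W/mK

21.93


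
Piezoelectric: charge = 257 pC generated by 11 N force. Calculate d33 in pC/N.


d33 = 257 / 11 = 23.4 pC/N

23.4


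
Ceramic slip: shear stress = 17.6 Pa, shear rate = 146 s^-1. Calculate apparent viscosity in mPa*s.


eta = tau/gamma * 1000 = 17.6/146 * 1000 = 120.5 mPa*s

120.5


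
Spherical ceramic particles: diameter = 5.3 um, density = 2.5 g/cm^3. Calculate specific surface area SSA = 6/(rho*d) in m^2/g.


SSA = 6 / (2.5 * 5.3) = 0.453 m^2/g

0.453


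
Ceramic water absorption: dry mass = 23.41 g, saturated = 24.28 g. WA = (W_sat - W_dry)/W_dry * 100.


WA = (24.28 - 23.41) / 23.41 * 100 = 3.72%

3.72


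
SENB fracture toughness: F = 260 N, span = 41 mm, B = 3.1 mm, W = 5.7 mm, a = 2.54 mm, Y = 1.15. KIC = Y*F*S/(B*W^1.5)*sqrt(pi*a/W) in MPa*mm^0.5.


KIC = 1.15*260*41/(3.1*5.7^1.5)*sqrt(pi*2.54/5.7) = 343.82

343.82


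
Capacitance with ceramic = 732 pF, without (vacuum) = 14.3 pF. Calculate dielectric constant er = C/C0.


er = 732 / 14.3 = 51.19

51.19


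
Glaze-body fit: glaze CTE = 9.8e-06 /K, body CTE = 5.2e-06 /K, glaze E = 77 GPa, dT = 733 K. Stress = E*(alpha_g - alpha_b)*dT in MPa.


Stress = 77*1000*(9.8e-06 - 5.2e-06)*733 = 259.6 MPa

259.6


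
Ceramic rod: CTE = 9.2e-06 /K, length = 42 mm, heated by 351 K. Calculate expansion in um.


dL = 9.2e-06 * 42 * 351 * 1000 = 135.626 um

135.626


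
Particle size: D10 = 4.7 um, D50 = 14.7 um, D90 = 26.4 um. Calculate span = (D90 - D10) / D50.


Span = (26.4 - 4.7) / 14.7 = 21.7 / 14.7 = 1.476

1.476


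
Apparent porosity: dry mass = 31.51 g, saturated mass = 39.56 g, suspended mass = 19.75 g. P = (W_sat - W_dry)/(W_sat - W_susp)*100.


P = (39.56 - 31.51) / (39.56 - 19.75) * 100 = 8.05 / 19.81 * 100 = 40.6%

40.6


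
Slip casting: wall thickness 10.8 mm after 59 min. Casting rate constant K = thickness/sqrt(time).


K = 10.8 / sqrt(59) = 10.8 / 7.6811 = 1.406 mm/min^0.5

1.406


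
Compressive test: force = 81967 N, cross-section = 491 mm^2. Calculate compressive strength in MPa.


CS = 81967 / 491 = 166.9 MPa

166.9


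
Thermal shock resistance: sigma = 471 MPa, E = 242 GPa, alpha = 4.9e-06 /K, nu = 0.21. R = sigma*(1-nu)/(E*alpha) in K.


R = 471*(1-0.21)/(242*1000*4.9e-06) = 314 K

314


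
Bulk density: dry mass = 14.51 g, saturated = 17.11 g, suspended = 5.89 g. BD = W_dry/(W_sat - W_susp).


BD = 14.51 / (17.11 - 5.89) = 14.51 / 11.22 = 1.293 g/cm^3

1.293


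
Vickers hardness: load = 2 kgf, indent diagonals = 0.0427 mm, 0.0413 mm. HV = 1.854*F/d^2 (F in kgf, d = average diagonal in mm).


d_avg = (0.0427+0.0413)/2 = 0.042 mm
HV = 1.854*2/0.042^2 = 2102

2102


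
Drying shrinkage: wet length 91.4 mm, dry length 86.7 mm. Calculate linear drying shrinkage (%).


DS = (91.4 - 86.7) / 91.4 * 100 = 5.14%

5.14


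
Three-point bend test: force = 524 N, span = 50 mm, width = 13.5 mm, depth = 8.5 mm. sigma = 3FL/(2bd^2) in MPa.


sigma = 3*524*50/(2*13.5*8.5^2) = 40.3 MPa

40.3


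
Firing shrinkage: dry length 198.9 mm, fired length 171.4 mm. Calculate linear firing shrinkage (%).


FS = (198.9 - 171.4) / 198.9 * 100 = 13.83%

13.83


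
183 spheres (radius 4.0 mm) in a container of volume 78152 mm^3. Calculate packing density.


V_sphere = 4/3*pi*4.0^3 = 268.0826 mm^3
Total V = 183*268.0826 = 49059.1158 mm^3
PD = 49059.1158 / 78152 = 0.628

0.628


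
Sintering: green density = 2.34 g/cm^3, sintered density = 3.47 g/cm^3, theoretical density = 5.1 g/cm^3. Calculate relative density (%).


Relative = 3.47 / 5.1 * 100 = 68.0%

68.0


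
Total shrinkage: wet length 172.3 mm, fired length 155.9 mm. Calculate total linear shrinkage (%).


TS = (172.3 - 155.9) / 172.3 * 100 = 9.52%

9.52


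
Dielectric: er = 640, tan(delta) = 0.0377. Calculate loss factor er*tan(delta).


Loss = 640 * 0.0377 = 24.128

24.128


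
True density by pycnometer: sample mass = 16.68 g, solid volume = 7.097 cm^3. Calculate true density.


TD = 16.68 / 7.097 = 2.35 g/cm^3

2.35


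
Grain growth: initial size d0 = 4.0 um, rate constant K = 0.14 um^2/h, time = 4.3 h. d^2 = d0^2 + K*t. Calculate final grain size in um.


d^2 = 4.0^2 + 0.14*4.3 = 16.602
d = sqrt(16.602) = 4.07 um

4.07


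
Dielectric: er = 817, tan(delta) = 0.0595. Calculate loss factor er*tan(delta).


Loss = 817 * 0.0595 = 48.612

48.612


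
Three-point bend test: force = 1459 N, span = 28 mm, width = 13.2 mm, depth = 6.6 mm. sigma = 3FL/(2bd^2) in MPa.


sigma = 3*1459*28/(2*13.2*6.6^2) = 106.6 MPa

106.6


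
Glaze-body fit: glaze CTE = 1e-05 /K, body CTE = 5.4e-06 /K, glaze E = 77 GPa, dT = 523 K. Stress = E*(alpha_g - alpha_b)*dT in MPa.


Stress = 77*1000*(1e-05 - 5.4e-06)*523 = 185.2 MPa

185.2


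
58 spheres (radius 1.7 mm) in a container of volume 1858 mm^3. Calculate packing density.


V_sphere = 4/3*pi*1.7^3 = 20.5795 mm^3
Total V = 58*20.5795 = 1193.611 mm^3
PD = 1193.611 / 1858 = 0.642

0.642


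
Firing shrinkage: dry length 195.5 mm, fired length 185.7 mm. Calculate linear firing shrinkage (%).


FS = (195.5 - 185.7) / 195.5 * 100 = 5.01%

5.01


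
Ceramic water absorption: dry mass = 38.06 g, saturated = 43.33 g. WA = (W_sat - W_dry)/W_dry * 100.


WA = (43.33 - 38.06) / 38.06 * 100 = 13.85%

13.85


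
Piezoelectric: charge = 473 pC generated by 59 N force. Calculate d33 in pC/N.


d33 = 473 / 59 = 8.0 pC/N

8.0


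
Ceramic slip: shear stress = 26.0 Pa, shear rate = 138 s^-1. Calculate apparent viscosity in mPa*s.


eta = tau/gamma * 1000 = 26.0/138 * 1000 = 188.4 mPa*s

188.4


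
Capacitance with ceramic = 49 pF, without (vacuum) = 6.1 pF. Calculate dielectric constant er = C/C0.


er = 49 / 6.1 = 8.03

8.03


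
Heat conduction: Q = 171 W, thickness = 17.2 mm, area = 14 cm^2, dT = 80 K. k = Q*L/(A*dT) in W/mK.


k = 171*17.2/1000/(14/10000*80) = 26.26 W/mK

26.26


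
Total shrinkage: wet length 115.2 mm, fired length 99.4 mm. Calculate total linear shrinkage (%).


TS = (115.2 - 99.4) / 115.2 * 100 = 13.72%

13.72


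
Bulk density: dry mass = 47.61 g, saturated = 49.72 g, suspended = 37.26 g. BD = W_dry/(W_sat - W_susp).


BD = 47.61 / (49.72 - 37.26) = 47.61 / 12.46 = 3.821 g/cm^3

3.821


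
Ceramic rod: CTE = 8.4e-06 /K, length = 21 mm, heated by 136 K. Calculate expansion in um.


dL = 8.4e-06 * 21 * 136 * 1000 = 23.99 um

23.99


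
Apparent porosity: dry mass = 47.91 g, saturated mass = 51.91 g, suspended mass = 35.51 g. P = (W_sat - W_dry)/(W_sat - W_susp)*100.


P = (51.91 - 47.91) / (51.91 - 35.51) * 100 = 4.0 / 16.4 * 100 = 24.4%

24.4


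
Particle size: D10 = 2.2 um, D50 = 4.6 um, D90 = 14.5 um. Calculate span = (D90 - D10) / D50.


Span = (14.5 - 2.2) / 4.6 = 12.3 / 4.6 = 2.674

2.674


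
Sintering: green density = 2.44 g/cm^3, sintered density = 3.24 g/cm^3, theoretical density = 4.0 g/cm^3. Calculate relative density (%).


Relative = 3.24 / 4.0 * 100 = 81.0%

81.0


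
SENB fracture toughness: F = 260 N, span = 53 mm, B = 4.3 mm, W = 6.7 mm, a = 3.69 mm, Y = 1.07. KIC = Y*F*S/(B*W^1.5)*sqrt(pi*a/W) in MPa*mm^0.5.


KIC = 1.07*260*53/(4.3*6.7^1.5)*sqrt(pi*3.69/6.7) = 260.08

260.08


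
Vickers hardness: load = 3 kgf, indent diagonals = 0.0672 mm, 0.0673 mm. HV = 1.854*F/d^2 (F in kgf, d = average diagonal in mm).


d_avg = (0.0672+0.0673)/2 = 0.06725 mm
HV = 1.854*3/0.06725^2 = 1230

1230


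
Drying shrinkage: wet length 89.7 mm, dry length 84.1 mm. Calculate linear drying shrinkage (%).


DS = (89.7 - 84.1) / 89.7 * 100 = 6.24%

6.24


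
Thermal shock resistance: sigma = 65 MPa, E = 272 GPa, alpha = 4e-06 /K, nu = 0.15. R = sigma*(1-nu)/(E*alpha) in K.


R = 65*(1-0.15)/(272*1000*4e-06) = 51 K

51


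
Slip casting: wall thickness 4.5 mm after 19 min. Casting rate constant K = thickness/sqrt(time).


K = 4.5 / sqrt(19) = 4.5 / 4.3589 = 1.032 mm/min^0.5

1.032


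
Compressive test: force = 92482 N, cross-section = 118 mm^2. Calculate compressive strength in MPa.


CS = 92482 / 118 = 783.7 MPa

783.7


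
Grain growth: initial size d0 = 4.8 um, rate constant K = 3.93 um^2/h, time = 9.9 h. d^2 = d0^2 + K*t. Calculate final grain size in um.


d^2 = 4.8^2 + 3.93*9.9 = 61.947
d = sqrt(61.947) = 7.87 um

7.87


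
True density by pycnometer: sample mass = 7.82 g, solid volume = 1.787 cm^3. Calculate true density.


TD = 7.82 / 1.787 = 4.376 g/cm^3

4.376


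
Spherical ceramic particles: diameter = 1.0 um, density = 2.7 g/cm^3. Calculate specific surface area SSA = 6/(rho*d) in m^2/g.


SSA = 6 / (2.7 * 1.0) = 2.222 m^2/g

2.222


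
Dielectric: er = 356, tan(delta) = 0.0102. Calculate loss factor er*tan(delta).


Loss = 356 * 0.0102 = 3.631

3.631


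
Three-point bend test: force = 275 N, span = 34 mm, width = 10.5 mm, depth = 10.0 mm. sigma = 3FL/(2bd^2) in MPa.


sigma = 3*275*34/(2*10.5*10.0^2) = 13.4 MPa

13.4


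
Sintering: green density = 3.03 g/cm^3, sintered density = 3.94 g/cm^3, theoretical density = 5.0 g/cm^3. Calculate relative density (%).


Relative = 3.94 / 5.0 * 100 = 78.8%

78.8


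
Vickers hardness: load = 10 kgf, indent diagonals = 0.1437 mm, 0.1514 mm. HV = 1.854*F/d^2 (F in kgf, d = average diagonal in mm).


d_avg = (0.1437+0.1514)/2 = 0.14755 mm
HV = 1.854*10/0.14755^2 = 852

852


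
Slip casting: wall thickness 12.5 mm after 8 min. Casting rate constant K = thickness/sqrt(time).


K = 12.5 / sqrt(8) = 12.5 / 2.8284 = 4.419 mm/min^0.5

4.419


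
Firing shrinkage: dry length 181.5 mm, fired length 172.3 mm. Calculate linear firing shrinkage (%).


FS = (181.5 - 172.3) / 181.5 * 100 = 5.07%

5.07


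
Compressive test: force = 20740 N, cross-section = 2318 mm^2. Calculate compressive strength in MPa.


CS = 20740 / 2318 = 8.9 MPa

8.9


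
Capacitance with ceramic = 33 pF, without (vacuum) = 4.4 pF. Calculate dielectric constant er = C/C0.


er = 33 / 4.4 = 7.5

7.5


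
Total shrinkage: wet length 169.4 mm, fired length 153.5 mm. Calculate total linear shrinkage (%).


TS = (169.4 - 153.5) / 169.4 * 100 = 9.39%

9.39


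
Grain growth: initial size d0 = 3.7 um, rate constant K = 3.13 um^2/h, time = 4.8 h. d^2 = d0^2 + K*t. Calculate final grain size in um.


d^2 = 3.7^2 + 3.13*4.8 = 28.714
d = sqrt(28.714) = 5.36 um

5.36


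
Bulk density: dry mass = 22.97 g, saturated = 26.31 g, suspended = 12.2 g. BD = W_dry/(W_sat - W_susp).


BD = 22.97 / (26.31 - 12.2) = 22.97 / 14.11 = 1.628 g/cm^3

1.628


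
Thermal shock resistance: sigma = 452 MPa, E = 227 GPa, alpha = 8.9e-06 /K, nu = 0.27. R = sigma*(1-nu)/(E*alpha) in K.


R = 452*(1-0.27)/(227*1000*8.9e-06) = 163 K

163


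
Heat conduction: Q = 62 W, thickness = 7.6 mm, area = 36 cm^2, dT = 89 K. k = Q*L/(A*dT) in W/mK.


k = 62*7.6/1000/(36/10000*89) = 1.47 W/mK

1.47


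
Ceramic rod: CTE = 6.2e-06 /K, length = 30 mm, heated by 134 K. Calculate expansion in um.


dL = 6.2e-06 * 30 * 134 * 1000 = 24.924 um

24.924


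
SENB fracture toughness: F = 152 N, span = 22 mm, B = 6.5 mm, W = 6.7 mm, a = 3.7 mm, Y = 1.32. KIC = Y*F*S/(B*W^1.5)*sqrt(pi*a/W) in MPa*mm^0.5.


KIC = 1.32*152*22/(6.5*6.7^1.5)*sqrt(pi*3.7/6.7) = 51.58

51.58


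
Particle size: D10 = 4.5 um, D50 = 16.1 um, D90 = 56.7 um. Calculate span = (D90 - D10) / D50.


Span = (56.7 - 4.5) / 16.1 = 52.2 / 16.1 = 3.242

3.242


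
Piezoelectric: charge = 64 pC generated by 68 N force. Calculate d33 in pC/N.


d33 = 64 / 68 = 0.9 pC/N

0.9


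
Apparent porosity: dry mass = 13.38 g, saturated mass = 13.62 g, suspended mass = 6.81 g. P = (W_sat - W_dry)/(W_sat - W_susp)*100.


P = (13.62 - 13.38) / (13.62 - 6.81) * 100 = 0.24 / 6.81 * 100 = 3.5%

3.5


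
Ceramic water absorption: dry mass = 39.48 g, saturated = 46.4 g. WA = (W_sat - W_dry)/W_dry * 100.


WA = (46.4 - 39.48) / 39.48 * 100 = 17.53%

17.53


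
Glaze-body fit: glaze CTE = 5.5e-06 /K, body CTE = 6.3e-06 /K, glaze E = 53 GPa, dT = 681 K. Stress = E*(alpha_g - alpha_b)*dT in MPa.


Stress = 53*1000*(5.5e-06 - 6.3e-06)*681 = -28.9 MPa

-28.9


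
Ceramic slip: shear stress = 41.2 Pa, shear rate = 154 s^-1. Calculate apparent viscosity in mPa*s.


eta = tau/gamma * 1000 = 41.2/154 * 1000 = 267.5 mPa*s

267.5


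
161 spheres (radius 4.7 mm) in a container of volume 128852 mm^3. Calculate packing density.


V_sphere = 4/3*pi*4.7^3 = 434.8928 mm^3
Total V = 161*434.8928 = 70017.7408 mm^3
PD = 70017.7408 / 128852 = 0.543

0.543


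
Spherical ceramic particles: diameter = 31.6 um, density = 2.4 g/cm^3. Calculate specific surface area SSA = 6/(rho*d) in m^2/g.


SSA = 6 / (2.4 * 31.6) = 0.079 m^2/g

0.079


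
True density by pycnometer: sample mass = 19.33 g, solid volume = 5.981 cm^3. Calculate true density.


TD = 19.33 / 5.981 = 3.232 g/cm^3

3.232


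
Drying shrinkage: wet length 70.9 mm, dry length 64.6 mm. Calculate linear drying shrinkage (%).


DS = (70.9 - 64.6) / 70.9 * 100 = 8.89%

8.89


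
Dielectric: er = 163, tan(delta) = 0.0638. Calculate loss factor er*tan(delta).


Loss = 163 * 0.0638 = 10.399

10.399


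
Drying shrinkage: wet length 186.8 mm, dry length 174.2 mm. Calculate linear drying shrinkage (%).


DS = (186.8 - 174.2) / 186.8 * 100 = 6.75%

6.75


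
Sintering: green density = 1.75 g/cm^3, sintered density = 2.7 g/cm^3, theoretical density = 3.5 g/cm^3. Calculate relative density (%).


Relative = 2.7 / 3.5 * 100 = 77.1%

77.1


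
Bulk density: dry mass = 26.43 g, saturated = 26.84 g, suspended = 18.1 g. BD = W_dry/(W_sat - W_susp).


BD = 26.43 / (26.84 - 18.1) = 26.43 / 8.74 = 3.024 g/cm^3

3.024


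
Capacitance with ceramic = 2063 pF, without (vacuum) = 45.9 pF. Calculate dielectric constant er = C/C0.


er = 2063 / 45.9 = 44.95

44.95


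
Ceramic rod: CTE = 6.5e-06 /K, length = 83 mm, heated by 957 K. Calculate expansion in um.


dL = 6.5e-06 * 83 * 957 * 1000 = 516.302 um

516.302


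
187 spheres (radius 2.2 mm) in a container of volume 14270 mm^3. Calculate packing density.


V_sphere = 4/3*pi*2.2^3 = 44.6022 mm^3
Total V = 187*44.6022 = 8340.6114 mm^3
PD = 8340.6114 / 14270 = 0.584

0.584


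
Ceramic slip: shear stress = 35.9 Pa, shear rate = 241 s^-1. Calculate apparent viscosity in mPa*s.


eta = tau/gamma * 1000 = 35.9/241 * 1000 = 149.0 mPa*s

149.0


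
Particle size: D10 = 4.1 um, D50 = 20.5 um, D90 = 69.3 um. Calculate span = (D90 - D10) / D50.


Span = (69.3 - 4.1) / 20.5 = 65.2 / 20.5 = 3.18

3.18


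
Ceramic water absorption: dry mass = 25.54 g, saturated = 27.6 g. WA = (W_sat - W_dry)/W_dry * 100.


WA = (27.6 - 25.54) / 25.54 * 100 = 8.07%

8.07


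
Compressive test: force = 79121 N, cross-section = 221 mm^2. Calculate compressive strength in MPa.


CS = 79121 / 221 = 358.0 MPa

358.0


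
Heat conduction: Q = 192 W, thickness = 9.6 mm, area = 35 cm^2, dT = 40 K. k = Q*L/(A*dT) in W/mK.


k = 192*9.6/1000/(35/10000*40) = 13.17 W/mK

13.17


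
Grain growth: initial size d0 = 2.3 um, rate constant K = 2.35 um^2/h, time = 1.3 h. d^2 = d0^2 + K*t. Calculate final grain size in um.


d^2 = 2.3^2 + 2.35*1.3 = 8.345
d = sqrt(8.345) = 2.89 um

2.89


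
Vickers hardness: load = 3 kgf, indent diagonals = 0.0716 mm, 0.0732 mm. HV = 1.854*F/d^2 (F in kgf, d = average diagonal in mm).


d_avg = (0.0716+0.0732)/2 = 0.0724 mm
HV = 1.854*3/0.0724^2 = 1061

1061


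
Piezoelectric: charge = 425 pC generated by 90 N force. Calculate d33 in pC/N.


d33 = 425 / 90 = 4.7 pC/N

4.7


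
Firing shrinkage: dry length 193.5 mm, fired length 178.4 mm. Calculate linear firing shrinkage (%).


FS = (193.5 - 178.4) / 193.5 * 100 = 7.8%

7.8


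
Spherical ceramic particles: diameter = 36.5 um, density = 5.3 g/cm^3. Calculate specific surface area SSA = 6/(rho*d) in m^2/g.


SSA = 6 / (5.3 * 36.5) = 0.031 m^2/g

0.031


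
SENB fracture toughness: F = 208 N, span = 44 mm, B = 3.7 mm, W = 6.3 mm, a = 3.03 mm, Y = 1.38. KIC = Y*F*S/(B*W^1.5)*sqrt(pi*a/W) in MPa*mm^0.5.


KIC = 1.38*208*44/(3.7*6.3^1.5)*sqrt(pi*3.03/6.3) = 265.34

265.34


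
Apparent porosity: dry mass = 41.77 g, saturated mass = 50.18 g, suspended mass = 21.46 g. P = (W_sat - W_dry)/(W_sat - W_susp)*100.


P = (50.18 - 41.77) / (50.18 - 21.46) * 100 = 8.41 / 28.72 * 100 = 29.3%

29.3


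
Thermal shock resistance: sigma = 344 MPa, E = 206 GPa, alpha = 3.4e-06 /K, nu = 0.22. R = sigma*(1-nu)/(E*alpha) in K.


R = 344*(1-0.22)/(206*1000*3.4e-06) = 383 K

383


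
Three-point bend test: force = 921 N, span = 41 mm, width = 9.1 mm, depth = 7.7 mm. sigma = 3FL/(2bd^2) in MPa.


sigma = 3*921*41/(2*9.1*7.7^2) = 105.0 MPa

105.0


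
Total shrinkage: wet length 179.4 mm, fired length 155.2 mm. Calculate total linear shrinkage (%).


TS = (179.4 - 155.2) / 179.4 * 100 = 13.49%

13.49


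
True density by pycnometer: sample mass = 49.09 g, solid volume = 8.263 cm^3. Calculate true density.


TD = 49.09 / 8.263 = 5.941 g/cm^3

5.941


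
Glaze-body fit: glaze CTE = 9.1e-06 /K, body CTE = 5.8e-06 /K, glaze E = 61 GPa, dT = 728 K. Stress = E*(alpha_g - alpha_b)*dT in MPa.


Stress = 61*1000*(9.1e-06 - 5.8e-06)*728 = 146.5 MPa

146.5


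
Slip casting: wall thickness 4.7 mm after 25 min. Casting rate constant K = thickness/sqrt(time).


K = 4.7 / sqrt(25) = 4.7 / 5.0 = 0.94 mm/min^0.5

0.94


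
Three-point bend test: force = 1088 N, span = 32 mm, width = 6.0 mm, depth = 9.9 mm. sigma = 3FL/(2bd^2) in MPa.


sigma = 3*1088*32/(2*6.0*9.9^2) = 88.8 MPa

88.8


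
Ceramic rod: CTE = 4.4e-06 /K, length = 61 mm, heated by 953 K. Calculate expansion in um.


dL = 4.4e-06 * 61 * 953 * 1000 = 255.785 um

255.785


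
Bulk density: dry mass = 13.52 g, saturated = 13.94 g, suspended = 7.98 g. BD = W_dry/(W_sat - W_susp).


BD = 13.52 / (13.94 - 7.98) = 13.52 / 5.96 = 2.268 g/cm^3

2.268


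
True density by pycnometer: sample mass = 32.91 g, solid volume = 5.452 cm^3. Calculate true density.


TD = 32.91 / 5.452 = 6.036 g/cm^3

6.036


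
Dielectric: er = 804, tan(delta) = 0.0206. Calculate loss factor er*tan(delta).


Loss = 804 * 0.0206 = 16.562

16.562


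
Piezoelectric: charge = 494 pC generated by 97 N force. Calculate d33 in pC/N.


d33 = 494 / 97 = 5.1 pC/N

5.1


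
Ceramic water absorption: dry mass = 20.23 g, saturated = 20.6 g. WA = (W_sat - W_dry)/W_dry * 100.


WA = (20.6 - 20.23) / 20.23 * 100 = 1.83%

1.83


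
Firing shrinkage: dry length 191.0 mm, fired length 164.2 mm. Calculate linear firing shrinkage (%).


FS = (191.0 - 164.2) / 191.0 * 100 = 14.03%

14.03


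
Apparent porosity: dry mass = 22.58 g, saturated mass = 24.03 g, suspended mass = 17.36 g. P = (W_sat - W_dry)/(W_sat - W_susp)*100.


P = (24.03 - 22.58) / (24.03 - 17.36) * 100 = 1.45 / 6.67 * 100 = 21.7%

21.7


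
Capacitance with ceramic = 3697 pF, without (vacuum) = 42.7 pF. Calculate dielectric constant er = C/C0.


er = 3697 / 42.7 = 86.58

86.58


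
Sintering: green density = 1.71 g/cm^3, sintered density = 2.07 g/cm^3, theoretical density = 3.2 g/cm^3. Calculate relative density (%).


Relative = 2.07 / 3.2 * 100 = 64.7%

64.7


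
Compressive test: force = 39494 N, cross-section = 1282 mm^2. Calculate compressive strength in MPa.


CS = 39494 / 1282 = 30.8 MPa

30.8


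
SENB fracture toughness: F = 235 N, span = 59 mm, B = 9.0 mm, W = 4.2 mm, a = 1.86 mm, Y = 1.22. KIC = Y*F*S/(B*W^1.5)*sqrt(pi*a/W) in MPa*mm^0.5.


KIC = 1.22*235*59/(9.0*4.2^1.5)*sqrt(pi*1.86/4.2) = 257.56

257.56


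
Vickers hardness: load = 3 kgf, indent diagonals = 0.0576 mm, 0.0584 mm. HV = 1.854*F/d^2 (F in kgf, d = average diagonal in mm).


d_avg = (0.0576+0.0584)/2 = 0.058 mm
HV = 1.854*3/0.058^2 = 1653

1653


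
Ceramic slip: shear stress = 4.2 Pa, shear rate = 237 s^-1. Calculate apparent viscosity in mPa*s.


eta = tau/gamma * 1000 = 4.2/237 * 1000 = 17.7 mPa*s

17.7


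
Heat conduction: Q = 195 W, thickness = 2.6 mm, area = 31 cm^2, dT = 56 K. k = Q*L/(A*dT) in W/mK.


k = 195*2.6/1000/(31/10000*56) = 2.92 W/mK

2.92


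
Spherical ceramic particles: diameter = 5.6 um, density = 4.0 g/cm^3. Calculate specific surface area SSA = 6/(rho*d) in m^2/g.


SSA = 6 / (4.0 * 5.6) = 0.268 m^2/g

0.268


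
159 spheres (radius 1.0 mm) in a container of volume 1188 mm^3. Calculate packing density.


V_sphere = 4/3*pi*1.0^3 = 4.1888 mm^3
Total V = 159*4.1888 = 666.0192 mm^3
PD = 666.0192 / 1188 = 0.561

0.561


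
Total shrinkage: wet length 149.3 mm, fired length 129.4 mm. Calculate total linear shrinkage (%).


TS = (149.3 - 129.4) / 149.3 * 100 = 13.33%

13.33


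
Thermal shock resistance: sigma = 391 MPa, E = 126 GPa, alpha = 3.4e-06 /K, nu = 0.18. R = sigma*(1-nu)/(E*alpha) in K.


R = 391*(1-0.18)/(126*1000*3.4e-06) = 748 K

748


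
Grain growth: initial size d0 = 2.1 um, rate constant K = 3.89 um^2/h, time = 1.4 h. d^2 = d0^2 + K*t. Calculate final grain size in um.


d^2 = 2.1^2 + 3.89*1.4 = 9.856
d = sqrt(9.856) = 3.14 um

3.14


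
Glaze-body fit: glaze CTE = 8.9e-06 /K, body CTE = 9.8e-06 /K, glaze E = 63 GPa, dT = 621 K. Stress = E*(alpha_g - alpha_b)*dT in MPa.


Stress = 63*1000*(8.9e-06 - 9.8e-06)*621 = -35.2 MPa

-35.2


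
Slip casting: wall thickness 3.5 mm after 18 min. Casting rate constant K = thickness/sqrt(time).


K = 3.5 / sqrt(18) = 3.5 / 4.2426 = 0.825 mm/min^0.5

0.825


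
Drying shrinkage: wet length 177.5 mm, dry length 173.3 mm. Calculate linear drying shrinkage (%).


DS = (177.5 - 173.3) / 177.5 * 100 = 2.37%

2.37


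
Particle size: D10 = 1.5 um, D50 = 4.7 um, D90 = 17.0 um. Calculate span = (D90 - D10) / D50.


Span = (17.0 - 1.5) / 4.7 = 15.5 / 4.7 = 3.298

3.298


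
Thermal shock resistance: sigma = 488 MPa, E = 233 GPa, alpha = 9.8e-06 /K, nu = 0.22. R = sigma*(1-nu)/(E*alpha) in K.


R = 488*(1-0.22)/(233*1000*9.8e-06) = 167 K

167


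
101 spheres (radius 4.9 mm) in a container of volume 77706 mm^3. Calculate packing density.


V_sphere = 4/3*pi*4.9^3 = 492.807 mm^3
Total V = 101*492.807 = 49773.507 mm^3
PD = 49773.507 / 77706 = 0.641

0.641


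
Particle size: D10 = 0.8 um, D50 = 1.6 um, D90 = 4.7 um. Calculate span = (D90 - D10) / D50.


Span = (4.7 - 0.8) / 1.6 = 3.9 / 1.6 = 2.438

2.438


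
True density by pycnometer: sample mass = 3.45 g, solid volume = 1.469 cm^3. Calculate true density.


TD = 3.45 / 1.469 = 2.349 g/cm^3

2.349


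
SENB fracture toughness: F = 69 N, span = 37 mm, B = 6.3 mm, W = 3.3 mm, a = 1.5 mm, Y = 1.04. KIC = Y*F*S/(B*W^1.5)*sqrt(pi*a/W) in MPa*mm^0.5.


KIC = 1.04*69*37/(6.3*3.3^1.5)*sqrt(pi*1.5/3.3) = 84.01

84.01


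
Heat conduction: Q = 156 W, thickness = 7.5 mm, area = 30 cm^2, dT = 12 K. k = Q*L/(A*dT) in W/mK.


k = 156*7.5/1000/(30/10000*12) = 32.5 W/mK

32.5


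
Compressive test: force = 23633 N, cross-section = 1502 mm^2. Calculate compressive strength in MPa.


CS = 23633 / 1502 = 15.7 MPa

15.7


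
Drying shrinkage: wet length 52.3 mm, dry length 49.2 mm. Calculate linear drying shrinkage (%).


DS = (52.3 - 49.2) / 52.3 * 100 = 5.93%

5.93


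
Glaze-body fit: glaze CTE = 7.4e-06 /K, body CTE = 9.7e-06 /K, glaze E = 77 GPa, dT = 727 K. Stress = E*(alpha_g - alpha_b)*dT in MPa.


Stress = 77*1000*(7.4e-06 - 9.7e-06)*727 = -128.8 MPa

-128.8


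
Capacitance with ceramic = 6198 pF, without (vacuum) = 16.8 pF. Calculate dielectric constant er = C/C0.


er = 6198 / 16.8 = 368.93

368.93


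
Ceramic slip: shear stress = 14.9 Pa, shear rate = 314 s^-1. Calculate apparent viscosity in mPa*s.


eta = tau/gamma * 1000 = 14.9/314 * 1000 = 47.5 mPa*s

47.5


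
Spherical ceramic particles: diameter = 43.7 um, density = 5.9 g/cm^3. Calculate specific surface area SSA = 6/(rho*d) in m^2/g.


SSA = 6 / (5.9 * 43.7) = 0.023 m^2/g

0.023


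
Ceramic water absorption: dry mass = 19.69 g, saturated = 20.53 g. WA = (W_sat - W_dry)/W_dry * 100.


WA = (20.53 - 19.69) / 19.69 * 100 = 4.27%

4.27


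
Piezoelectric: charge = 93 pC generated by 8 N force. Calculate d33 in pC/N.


d33 = 93 / 8 = 11.6 pC/N

11.6


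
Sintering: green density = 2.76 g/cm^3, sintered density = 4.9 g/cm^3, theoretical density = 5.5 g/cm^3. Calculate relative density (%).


Relative = 4.9 / 5.5 * 100 = 89.1%

89.1


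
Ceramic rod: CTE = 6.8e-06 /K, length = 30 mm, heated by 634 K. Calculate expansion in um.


dL = 6.8e-06 * 30 * 634 * 1000 = 129.336 um

129.336


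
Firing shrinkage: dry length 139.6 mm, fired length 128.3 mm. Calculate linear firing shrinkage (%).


FS = (139.6 - 128.3) / 139.6 * 100 = 8.09%

8.09


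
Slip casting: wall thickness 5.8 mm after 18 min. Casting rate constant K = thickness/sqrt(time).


K = 5.8 / sqrt(18) = 5.8 / 4.2426 = 1.367 mm/min^0.5

1.367


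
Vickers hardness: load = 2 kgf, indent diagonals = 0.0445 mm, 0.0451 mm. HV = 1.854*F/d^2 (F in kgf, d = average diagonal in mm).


d_avg = (0.0445+0.0451)/2 = 0.0448 mm
HV = 1.854*2/0.0448^2 = 1847

1847


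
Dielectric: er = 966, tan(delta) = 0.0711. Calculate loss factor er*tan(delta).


Loss = 966 * 0.0711 = 68.683

68.683


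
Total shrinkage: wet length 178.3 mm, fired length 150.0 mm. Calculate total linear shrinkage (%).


TS = (178.3 - 150.0) / 178.3 * 100 = 15.87%

15.87


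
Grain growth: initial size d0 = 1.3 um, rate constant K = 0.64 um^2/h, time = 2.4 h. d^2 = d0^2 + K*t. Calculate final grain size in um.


d^2 = 1.3^2 + 0.64*2.4 = 3.226
d = sqrt(3.226) = 1.8 um

1.8


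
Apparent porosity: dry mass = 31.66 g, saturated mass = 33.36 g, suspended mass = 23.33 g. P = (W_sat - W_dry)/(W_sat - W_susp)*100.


P = (33.36 - 31.66) / (33.36 - 23.33) * 100 = 1.7 / 10.03 * 100 = 16.9%

16.9


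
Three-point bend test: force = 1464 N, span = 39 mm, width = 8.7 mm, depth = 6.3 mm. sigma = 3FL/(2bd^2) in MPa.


sigma = 3*1464*39/(2*8.7*6.3^2) = 248.0 MPa

248.0


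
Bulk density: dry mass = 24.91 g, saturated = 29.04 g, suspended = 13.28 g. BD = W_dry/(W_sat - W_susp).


BD = 24.91 / (29.04 - 13.28) = 24.91 / 15.76 = 1.581 g/cm^3

1.581


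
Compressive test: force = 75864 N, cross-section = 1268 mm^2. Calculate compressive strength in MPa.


CS = 75864 / 1268 = 59.8 MPa

59.8


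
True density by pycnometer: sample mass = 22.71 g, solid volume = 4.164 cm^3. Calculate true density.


TD = 22.71 / 4.164 = 5.454 g/cm^3

5.454


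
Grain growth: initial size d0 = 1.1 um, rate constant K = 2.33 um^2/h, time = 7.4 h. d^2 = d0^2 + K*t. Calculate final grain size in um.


d^2 = 1.1^2 + 2.33*7.4 = 18.452
d = sqrt(18.452) = 4.3 um

4.3


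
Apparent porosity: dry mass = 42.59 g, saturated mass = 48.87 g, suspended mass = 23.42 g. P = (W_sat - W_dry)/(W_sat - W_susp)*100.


P = (48.87 - 42.59) / (48.87 - 23.42) * 100 = 6.28 / 25.45 * 100 = 24.7%

24.7


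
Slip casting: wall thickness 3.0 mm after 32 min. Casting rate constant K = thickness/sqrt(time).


K = 3.0 / sqrt(32) = 3.0 / 5.6569 = 0.53 mm/min^0.5

0.53


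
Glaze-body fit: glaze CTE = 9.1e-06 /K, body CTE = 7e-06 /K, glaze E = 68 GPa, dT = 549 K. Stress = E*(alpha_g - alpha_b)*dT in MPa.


Stress = 68*1000*(9.1e-06 - 7e-06)*549 = 78.4 MPa

78.4


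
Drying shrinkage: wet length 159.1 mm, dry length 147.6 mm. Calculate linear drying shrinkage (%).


DS = (159.1 - 147.6) / 159.1 * 100 = 7.23%

7.23


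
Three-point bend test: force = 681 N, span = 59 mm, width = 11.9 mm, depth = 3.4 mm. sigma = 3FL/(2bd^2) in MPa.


sigma = 3*681*59/(2*11.9*3.4^2) = 438.1 MPa

438.1


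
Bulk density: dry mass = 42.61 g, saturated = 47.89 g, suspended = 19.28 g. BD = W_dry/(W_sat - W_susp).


BD = 42.61 / (47.89 - 19.28) = 42.61 / 28.61 = 1.489 g/cm^3

1.489


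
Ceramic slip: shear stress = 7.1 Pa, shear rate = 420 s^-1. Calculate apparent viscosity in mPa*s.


eta = tau/gamma * 1000 = 7.1/420 * 1000 = 16.9 mPa*s

16.9


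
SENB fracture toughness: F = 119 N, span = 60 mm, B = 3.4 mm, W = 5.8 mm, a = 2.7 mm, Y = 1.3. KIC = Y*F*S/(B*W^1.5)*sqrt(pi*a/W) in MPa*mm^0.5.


KIC = 1.3*119*60/(3.4*5.8^1.5)*sqrt(pi*2.7/5.8) = 236.35

236.35


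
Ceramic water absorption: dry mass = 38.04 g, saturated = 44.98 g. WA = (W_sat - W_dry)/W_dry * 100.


WA = (44.98 - 38.04) / 38.04 * 100 = 18.24%

18.24


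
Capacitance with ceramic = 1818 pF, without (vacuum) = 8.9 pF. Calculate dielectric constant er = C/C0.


er = 1818 / 8.9 = 204.27

204.27


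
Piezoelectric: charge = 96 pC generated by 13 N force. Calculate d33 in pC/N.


d33 = 96 / 13 = 7.4 pC/N

7.4


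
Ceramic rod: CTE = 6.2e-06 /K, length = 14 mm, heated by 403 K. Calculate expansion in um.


dL = 6.2e-06 * 14 * 403 * 1000 = 34.98 um

34.98


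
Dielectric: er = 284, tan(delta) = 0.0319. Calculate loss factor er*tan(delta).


Loss = 284 * 0.0319 = 9.06

9.06


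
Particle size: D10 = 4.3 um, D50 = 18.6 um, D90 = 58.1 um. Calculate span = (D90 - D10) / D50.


Span = (58.1 - 4.3) / 18.6 = 53.8 / 18.6 = 2.892

2.892


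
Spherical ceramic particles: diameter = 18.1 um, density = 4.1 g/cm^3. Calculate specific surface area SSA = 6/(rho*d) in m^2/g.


SSA = 6 / (4.1 * 18.1) = 0.081 m^2/g

0.081


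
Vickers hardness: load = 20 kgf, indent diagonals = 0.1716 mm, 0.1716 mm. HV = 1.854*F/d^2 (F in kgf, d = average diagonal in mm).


d_avg = (0.1716+0.1716)/2 = 0.1716 mm
HV = 1.854*20/0.1716^2 = 1259

1259


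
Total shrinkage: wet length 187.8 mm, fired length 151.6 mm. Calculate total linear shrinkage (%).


TS = (187.8 - 151.6) / 187.8 * 100 = 19.28%

19.28


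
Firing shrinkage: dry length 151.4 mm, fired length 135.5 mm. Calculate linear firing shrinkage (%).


FS = (151.4 - 135.5) / 151.4 * 100 = 10.5%

10.5


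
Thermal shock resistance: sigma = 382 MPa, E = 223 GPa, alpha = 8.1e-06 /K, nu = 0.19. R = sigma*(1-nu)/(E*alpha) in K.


R = 382*(1-0.19)/(223*1000*8.1e-06) = 171 K

171


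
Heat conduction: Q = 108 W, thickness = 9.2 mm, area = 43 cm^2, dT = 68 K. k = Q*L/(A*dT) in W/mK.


k = 108*9.2/1000/(43/10000*68) = 3.4 W/mK

3.4
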